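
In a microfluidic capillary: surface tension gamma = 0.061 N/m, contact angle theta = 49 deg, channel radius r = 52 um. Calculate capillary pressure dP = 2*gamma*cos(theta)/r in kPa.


Step 1: cos(49 deg) = 0.6561
Step 2: Convert r to m: r = 52e-6 m
Step 3: dP = 2 * 0.061 * 0.6561 / 52e-6 = 1539.3 Pa
Step 4: Convert Pa to kPa (divide by 1000).
dP = 1.54 kPa


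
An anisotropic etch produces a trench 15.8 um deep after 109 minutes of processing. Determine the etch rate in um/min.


Step 1: Etch rate = depth / time
Step 2: rate = 15.8 / 109
rate = 0.145 um/min


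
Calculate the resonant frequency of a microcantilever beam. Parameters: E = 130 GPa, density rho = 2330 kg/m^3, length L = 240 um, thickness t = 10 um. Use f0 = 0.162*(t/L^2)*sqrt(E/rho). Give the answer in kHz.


Step 1: Convert units to SI.
t_SI = 10e-6 m, L_SI = 240e-6 m
Step 2: Calculate sqrt(E/rho).
sqrt(130e9 / 2330) = 7469.54 m/s
Step 3: Compute f0.
f0 = 0.162 * 10e-6 / (240e-6)^2 * 7469.54 = 210080.8 Hz = 210.08 kHz


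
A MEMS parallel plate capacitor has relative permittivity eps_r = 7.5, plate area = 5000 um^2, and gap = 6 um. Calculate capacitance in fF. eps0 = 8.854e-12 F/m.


Step 1: Convert area to m^2: A = 5000e-12 m^2
Step 2: Convert gap to m: d = 6e-6 m
Step 3: C = eps0 * eps_r * A / d
C = 8.854e-12 * 7.5 * 5000e-12 / 6e-6
Step 4: Convert to fF (multiply by 1e15).
C = 55.34 fF


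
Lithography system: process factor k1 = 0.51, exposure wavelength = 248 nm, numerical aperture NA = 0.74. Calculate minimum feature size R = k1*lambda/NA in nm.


Step 1: Identify values: k1 = 0.51, lambda = 248 nm, NA = 0.74
Step 2: R = k1 * lambda / NA
R = 0.51 * 248 / 0.74
R = 170.9 nm


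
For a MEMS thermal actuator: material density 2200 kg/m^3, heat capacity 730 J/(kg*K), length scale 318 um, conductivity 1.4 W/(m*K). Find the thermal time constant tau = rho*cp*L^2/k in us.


Step 1: Convert L to m: L = 318e-6 m
Step 2: L^2 = (318e-6)^2 = 1.01124e-07 m^2
Step 3: tau = 2200 * 730 * 1.01124e-07 / 1.4 = 1.1600367429e-01 s
Step 4: Convert to microseconds (multiply by 1e6).
tau = 116003.674 us


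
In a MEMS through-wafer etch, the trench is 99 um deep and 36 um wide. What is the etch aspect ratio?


Step 1: AR = depth / width
Step 2: AR = 99 / 36
AR = 2.8


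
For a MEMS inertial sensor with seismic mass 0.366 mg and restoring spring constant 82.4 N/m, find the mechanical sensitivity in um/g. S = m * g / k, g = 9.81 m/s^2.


Step 1: Convert mass: m = 0.366 mg = 3.66e-07 kg
Step 2: S = m * g / k = 3.66e-07 * 9.81 / 82.4
Step 3: S = 4.36e-08 m/g
Step 4: Convert to um/g: S = 0.044 um/g


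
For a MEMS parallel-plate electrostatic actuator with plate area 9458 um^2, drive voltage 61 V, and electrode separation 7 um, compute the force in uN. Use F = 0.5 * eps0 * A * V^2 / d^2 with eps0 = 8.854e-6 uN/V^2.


Step 1: Identify parameters.
eps0 = 8.854e-6 uN/V^2, A = 9458 um^2, V = 61 V, d = 7 um
Step 2: Compute V^2 = 61^2 = 3721
Step 3: Compute d^2 = 7^2 = 49
Step 4: F = 0.5 * 8.854e-6 * 9458 * 3721 / 49
F = 3.18 uN


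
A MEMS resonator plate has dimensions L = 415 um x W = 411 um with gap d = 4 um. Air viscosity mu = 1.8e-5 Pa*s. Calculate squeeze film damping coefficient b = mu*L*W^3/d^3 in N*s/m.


Step 1: Convert to SI.
L = 415e-6 m, W = 411e-6 m, d = 4e-6 m
Step 2: W^3 = (411e-6)^3 = 6.94e-11 m^3
Step 3: d^3 = (4e-6)^3 = 6.40e-17 m^3
Step 4: b = 1.8e-5 * 415e-6 * 6.94e-11 / 6.40e-17
b = 8.10e-03 N*s/m


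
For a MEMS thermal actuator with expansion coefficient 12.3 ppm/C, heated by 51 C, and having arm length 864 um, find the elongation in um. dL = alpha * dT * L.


Step 1: Convert CTE: alpha = 12.3 ppm/C = 12.3e-6 /C
Step 2: dL = 12.3e-6 * 51 * 864
dL = 0.542 um


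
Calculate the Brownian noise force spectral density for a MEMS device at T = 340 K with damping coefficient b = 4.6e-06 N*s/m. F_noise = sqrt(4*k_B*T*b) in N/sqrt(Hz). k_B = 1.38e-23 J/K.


Step 1: Compute 4 * k_B * T * b
= 4 * 1.38e-23 * 340 * 4.6e-06
= 8.6333e-26 N^2/Hz
Step 2: F_noise = sqrt(8.6333e-26)
F_noise = 2.94e-13 N/sqrt(Hz)


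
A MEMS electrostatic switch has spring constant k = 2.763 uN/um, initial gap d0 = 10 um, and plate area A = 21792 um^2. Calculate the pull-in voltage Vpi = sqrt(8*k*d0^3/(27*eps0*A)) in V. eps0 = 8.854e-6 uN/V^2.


Step 1: Compute numerator: 8 * k * d0^3 = 8 * 2.763 * 10^3 = 22104.0
Step 2: Compute denominator: 27 * eps0 * A = 27 * 8.854e-6 * 21792 = 5.209552
Step 3: Vpi = sqrt(22104.0 / 5.209552)
Vpi = 65.14 V


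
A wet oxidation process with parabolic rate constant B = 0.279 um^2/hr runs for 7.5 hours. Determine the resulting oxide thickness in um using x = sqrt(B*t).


Step 1: Compute B*t = 0.279 * 7.5 = 2.0925
Step 2: x = sqrt(2.0925)
x = 1.447 um


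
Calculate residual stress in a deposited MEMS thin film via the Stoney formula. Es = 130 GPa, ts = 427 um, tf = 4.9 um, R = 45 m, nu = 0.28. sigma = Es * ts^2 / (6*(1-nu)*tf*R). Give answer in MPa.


Step 1: Compute numerator: Es * ts^2 = 130 * 427^2 = 23702770 (GPa*um^2)
Step 2: Compute denominator (R in um): 6*(1-nu)*tf*R = 6*0.72*4.9*45e6 = 952560000.0 (um^2)
Step 3: sigma (GPa) = 23702770 / 952560000.0 = 2.4883e-02 GPa
Step 4: Convert to MPa (x1000): sigma = 24.9 MPa


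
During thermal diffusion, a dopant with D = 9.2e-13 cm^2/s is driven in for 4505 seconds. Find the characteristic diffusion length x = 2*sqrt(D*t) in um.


Step 1: Compute D*t = 9.2e-13 * 4505 = 4.1446e-09 cm^2
Step 2: sqrt(D*t) = 6.43786e-05 cm
Step 3: x = 2 * 6.43786e-05 cm = 1.287572e-04 cm
Step 4: Convert to um (1 cm = 1e4 um): x = 1.288 um


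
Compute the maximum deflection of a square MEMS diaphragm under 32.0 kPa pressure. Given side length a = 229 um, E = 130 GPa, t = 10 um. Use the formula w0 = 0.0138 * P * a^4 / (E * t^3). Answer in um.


Step 1: Convert pressure to compatible units (E is in GPa, so P in GPa).
P = 32.0 kPa = 32.0e-6 GPa
Step 2: Compute numerator: 0.0138 * P * a^4.
a^4 = 229^4 = 2750058481
numerator = 0.0138 * 32.0e-6 * 2750058481 = 1.214e+03
Step 3: Compute denominator: E * t^3 = 130 * 10^3 = 130000
Step 4: w0 = numerator / denominator = 1.214e+03 / 130000 = 0.0093 um


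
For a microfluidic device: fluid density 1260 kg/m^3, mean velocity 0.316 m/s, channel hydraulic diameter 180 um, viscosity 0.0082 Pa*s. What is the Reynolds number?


Step 1: Convert Dh to meters: Dh = 180e-6 m
Step 2: Re = rho * v * Dh / mu
Re = 1260 * 0.316 * 180e-6 / 0.0082
Re = 8.74


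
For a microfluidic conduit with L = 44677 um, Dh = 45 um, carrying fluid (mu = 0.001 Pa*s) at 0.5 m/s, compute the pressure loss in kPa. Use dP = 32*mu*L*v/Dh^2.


Step 1: Convert to SI: L = 44677e-6 m, Dh = 45e-6 m
Step 2: dP = 32 * 0.001 * 44677e-6 * 0.5 / (45e-6)^2
Step 3: dP = 353003.46 Pa
Step 4: Convert to kPa: dP = 353.0 kPa


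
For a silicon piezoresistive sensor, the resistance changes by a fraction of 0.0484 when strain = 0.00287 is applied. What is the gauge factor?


Step 1: Identify values.
dR/R = 0.0484, strain = 0.00287
Step 2: GF = (dR/R) / strain = 0.0484 / 0.00287
GF = 16.9


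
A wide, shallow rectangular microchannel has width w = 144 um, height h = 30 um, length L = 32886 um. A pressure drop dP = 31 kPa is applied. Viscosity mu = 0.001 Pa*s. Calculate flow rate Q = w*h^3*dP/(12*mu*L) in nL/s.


Step 1: Convert all dimensions to SI (meters).
w = 144e-6 m, h = 30e-6 m, L = 32886e-6 m, dP = 31e3 Pa
Step 2: Q = w * h^3 * dP / (12 * mu * L)
Q = 144e-6 * (30e-6)^3 * 31e3 / (12 * 0.001 * 32886e-6) = 3.0541872e-10 m^3/s
Step 3: Convert Q from m^3/s to nL/s (1 m^3 = 1e12 nL, so multiply by 1e12).
Q = 305.419 nL/s


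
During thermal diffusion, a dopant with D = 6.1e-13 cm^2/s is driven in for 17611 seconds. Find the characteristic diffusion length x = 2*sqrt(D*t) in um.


Step 1: Compute D*t = 6.1e-13 * 17611 = 1.074271e-08 cm^2
Step 2: sqrt(D*t) = 1.03647e-04 cm
Step 3: x = 2 * 1.03647e-04 cm = 2.07294e-04 cm
Step 4: Convert to um (1 cm = 1e4 um): x = 2.073 um


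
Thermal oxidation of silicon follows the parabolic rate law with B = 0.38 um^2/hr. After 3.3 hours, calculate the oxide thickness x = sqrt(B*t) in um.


Step 1: Compute B*t = 0.38 * 3.3 = 1.254
Step 2: x = sqrt(1.254)
x = 1.12 um


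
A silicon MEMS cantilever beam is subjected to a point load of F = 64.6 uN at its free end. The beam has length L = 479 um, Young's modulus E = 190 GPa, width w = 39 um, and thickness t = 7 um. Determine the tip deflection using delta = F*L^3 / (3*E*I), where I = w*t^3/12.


Step 1: Calculate the second moment of area.
I = w * t^3 / 12 = 39 * 7^3 / 12 = 1114.75 um^4
Step 2: Convert E to consistent units (1 GPa = 1000 uN/um^2).
E = 190 GPa = 190000 uN/um^2
Step 3: Calculate tip deflection.
delta = F * L^3 / (3 * E * I)
delta = 64.6 * 479^3 / (3 * 190000 * 1114.75)
delta = 11.1734 um


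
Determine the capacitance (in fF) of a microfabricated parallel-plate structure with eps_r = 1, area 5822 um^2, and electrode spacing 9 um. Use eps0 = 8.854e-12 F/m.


Step 1: Convert area to m^2: A = 5822e-12 m^2
Step 2: Convert gap to m: d = 9e-6 m
Step 3: C = eps0 * eps_r * A / d
C = 8.854e-12 * 1 * 5822e-12 / 9e-6
Step 4: Convert to fF (multiply by 1e15).
C = 5.73 fF


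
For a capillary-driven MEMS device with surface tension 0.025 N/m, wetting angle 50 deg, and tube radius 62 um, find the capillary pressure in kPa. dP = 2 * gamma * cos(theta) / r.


Step 1: cos(50 deg) = 0.6428
Step 2: Convert r to m: r = 62e-6 m
Step 3: dP = 2 * 0.025 * 0.6428 / 62e-6 = 518.4 Pa
Step 4: Convert Pa to kPa (divide by 1000).
dP = 0.52 kPa


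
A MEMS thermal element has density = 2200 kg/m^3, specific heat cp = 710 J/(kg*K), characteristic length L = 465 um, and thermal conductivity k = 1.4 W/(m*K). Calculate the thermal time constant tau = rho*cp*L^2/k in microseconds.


Step 1: Convert L to m: L = 465e-6 m
Step 2: L^2 = (465e-6)^2 = 2.16225e-07 m^2
Step 3: tau = 2200 * 710 * 2.16225e-07 / 1.4 = 2.4124532143e-01 s
Step 4: Convert to microseconds (multiply by 1e6).
tau = 241245.321 us


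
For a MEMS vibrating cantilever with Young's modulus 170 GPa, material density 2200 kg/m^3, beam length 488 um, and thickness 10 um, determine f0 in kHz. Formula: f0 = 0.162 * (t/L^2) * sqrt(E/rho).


Step 1: Convert units to SI.
t_SI = 10e-6 m, L_SI = 488e-6 m
Step 2: Calculate sqrt(E/rho).
sqrt(170e9 / 2200) = 8790.49 m/s
Step 3: Compute f0.
f0 = 0.162 * 10e-6 / (488e-6)^2 * 8790.49 = 59798.2 Hz = 59.8 kHz


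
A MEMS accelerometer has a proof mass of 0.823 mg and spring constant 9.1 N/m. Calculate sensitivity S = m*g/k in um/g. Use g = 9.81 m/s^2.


Step 1: Convert mass: m = 0.823 mg = 8.23e-07 kg
Step 2: S = m * g / k = 8.23e-07 * 9.81 / 9.1
Step 3: S = 8.87e-07 m/g
Step 4: Convert to um/g: S = 0.887 um/g


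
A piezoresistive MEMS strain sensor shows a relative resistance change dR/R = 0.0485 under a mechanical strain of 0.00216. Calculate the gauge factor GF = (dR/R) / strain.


Step 1: Identify values.
dR/R = 0.0485, strain = 0.00216
Step 2: GF = (dR/R) / strain = 0.0485 / 0.00216
GF = 22.5


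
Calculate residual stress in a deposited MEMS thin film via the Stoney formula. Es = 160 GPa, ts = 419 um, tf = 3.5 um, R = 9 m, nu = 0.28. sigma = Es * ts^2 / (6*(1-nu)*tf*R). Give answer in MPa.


Step 1: Compute numerator: Es * ts^2 = 160 * 419^2 = 28089760 (GPa*um^2)
Step 2: Compute denominator (R in um): 6*(1-nu)*tf*R = 6*0.72*3.5*9e6 = 136080000.0 (um^2)
Step 3: sigma (GPa) = 28089760 / 136080000.0 = 2.06421e-01 GPa
Step 4: Convert to MPa (x1000): sigma = 206.4 MPa


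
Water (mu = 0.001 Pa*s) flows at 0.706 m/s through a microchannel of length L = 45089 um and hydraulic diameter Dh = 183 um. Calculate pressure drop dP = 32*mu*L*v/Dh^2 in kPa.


Step 1: Convert to SI: L = 45089e-6 m, Dh = 183e-6 m
Step 2: dP = 32 * 0.001 * 45089e-6 * 0.706 / (183e-6)^2
Step 3: dP = 30417.47 Pa
Step 4: Convert to kPa: dP = 30.42 kPa


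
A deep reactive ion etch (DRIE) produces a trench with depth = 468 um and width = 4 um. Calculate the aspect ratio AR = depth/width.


Step 1: AR = depth / width
Step 2: AR = 468 / 4
AR = 117.0


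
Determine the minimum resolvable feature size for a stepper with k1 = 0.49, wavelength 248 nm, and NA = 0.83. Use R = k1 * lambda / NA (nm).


Step 1: Identify values: k1 = 0.49, lambda = 248 nm, NA = 0.83
Step 2: R = k1 * lambda / NA
R = 0.49 * 248 / 0.83
R = 146.4 nm


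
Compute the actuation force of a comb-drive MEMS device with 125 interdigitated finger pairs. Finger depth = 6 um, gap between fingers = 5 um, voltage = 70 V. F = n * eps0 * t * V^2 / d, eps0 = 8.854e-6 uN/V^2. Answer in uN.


Step 1: Parameters: n=125, eps0=8.854e-6 uN/V^2, t=6 um, V=70 V, d=5 um
Step 2: V^2 = 4900
Step 3: F = 125 * 8.854e-6 * 6 * 4900 / 5
F = 6.508 uN


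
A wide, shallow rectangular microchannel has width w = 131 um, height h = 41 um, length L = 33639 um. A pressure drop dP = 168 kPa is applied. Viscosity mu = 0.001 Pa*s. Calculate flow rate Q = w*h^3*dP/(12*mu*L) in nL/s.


Step 1: Convert all dimensions to SI (meters).
w = 131e-6 m, h = 41e-6 m, L = 33639e-6 m, dP = 168e3 Pa
Step 2: Q = w * h^3 * dP / (12 * mu * L)
Q = 131e-6 * (41e-6)^3 * 168e3 / (12 * 0.001 * 33639e-6) = 3.75757644e-09 m^3/s
Step 3: Convert Q from m^3/s to nL/s (1 m^3 = 1e12 nL, so multiply by 1e12).
Q = 3757.576 nL/s


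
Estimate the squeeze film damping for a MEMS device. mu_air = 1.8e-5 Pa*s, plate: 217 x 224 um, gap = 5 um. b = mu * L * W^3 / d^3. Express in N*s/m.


Step 1: Convert to SI.
L = 217e-6 m, W = 224e-6 m, d = 5e-6 m
Step 2: W^3 = (224e-6)^3 = 1.12e-11 m^3
Step 3: d^3 = (5e-6)^3 = 1.25e-16 m^3
Step 4: b = 1.8e-5 * 217e-6 * 1.12e-11 / 1.25e-16
b = 3.51e-04 N*s/m


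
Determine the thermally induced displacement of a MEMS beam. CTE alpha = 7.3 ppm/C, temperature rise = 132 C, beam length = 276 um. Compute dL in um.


Step 1: Convert CTE: alpha = 7.3 ppm/C = 7.3e-6 /C
Step 2: dL = 7.3e-6 * 132 * 276
dL = 0.266 um


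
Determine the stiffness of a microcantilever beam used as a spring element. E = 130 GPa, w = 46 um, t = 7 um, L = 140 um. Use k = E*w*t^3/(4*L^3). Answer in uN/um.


Step 1: Convert E to consistent units (1 GPa = 1000 uN/um^2).
E = 130 GPa = 130000 uN/um^2
Step 2: Compute t^3 = 7^3 = 343
Step 3: Compute L^3 = 140^3 = 2744000
Step 4: k = 130000 * 46 * 343 / (4 * 2744000)
k = 186.875 uN/um


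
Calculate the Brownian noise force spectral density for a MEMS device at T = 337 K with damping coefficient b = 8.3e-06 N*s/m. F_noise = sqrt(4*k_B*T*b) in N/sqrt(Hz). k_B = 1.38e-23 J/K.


Step 1: Compute 4 * k_B * T * b
= 4 * 1.38e-23 * 337 * 8.3e-06
= 1.5440e-25 N^2/Hz
Step 2: F_noise = sqrt(1.5440e-25)
F_noise = 3.93e-13 N/sqrt(Hz)


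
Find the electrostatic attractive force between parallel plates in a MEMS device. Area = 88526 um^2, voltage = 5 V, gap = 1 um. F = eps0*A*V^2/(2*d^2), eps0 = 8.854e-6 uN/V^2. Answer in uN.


Step 1: Identify parameters.
eps0 = 8.854e-6 uN/V^2, A = 88526 um^2, V = 5 V, d = 1 um
Step 2: Compute V^2 = 5^2 = 25
Step 3: Compute d^2 = 1^2 = 1
Step 4: F = 0.5 * 8.854e-6 * 88526 * 25 / 1
F = 9.798 uN


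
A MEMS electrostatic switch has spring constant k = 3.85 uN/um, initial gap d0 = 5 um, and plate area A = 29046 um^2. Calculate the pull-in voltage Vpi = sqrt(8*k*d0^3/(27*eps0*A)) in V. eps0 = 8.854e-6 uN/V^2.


Step 1: Compute numerator: 8 * k * d0^3 = 8 * 3.85 * 5^3 = 3850.0
Step 2: Compute denominator: 27 * eps0 * A = 27 * 8.854e-6 * 29046 = 6.943679
Step 3: Vpi = sqrt(3850.0 / 6.943679)
Vpi = 23.55 V


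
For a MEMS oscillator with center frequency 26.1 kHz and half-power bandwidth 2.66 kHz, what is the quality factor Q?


Step 1: Q = f0 / bandwidth
Step 2: Q = 26.1 / 2.66
Q = 9.8


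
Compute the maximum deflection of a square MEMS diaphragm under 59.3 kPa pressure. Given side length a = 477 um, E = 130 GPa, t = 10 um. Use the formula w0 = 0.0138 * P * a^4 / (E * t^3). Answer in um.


Step 1: Convert pressure to compatible units (E is in GPa, so P in GPa).
P = 59.3 kPa = 59.3e-6 GPa
Step 2: Compute numerator: 0.0138 * P * a^4.
a^4 = 477^4 = 51769445841
numerator = 0.0138 * 59.3e-6 * 51769445841 = 4.2365e+04
Step 3: Compute denominator: E * t^3 = 130 * 10^3 = 130000
Step 4: w0 = numerator / denominator = 4.2365e+04 / 130000 = 0.3259 um


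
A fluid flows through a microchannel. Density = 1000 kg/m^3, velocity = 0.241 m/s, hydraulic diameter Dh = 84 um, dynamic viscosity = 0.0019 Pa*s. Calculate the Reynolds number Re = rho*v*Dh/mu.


Step 1: Convert Dh to meters: Dh = 84e-6 m
Step 2: Re = rho * v * Dh / mu
Re = 1000 * 0.241 * 84e-6 / 0.0019
Re = 10.655


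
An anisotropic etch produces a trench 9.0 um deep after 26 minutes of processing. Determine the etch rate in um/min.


Step 1: Etch rate = depth / time
Step 2: rate = 9.0 / 26
rate = 0.346 um/min


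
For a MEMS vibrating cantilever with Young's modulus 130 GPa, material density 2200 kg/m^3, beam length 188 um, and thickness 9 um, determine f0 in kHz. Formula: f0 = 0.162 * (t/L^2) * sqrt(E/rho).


Step 1: Convert units to SI.
t_SI = 9e-6 m, L_SI = 188e-6 m
Step 2: Calculate sqrt(E/rho).
sqrt(130e9 / 2200) = 7687.06 m/s
Step 3: Compute f0.
f0 = 0.162 * 9e-6 / (188e-6)^2 * 7687.06 = 317104.3 Hz = 317.1 kHz


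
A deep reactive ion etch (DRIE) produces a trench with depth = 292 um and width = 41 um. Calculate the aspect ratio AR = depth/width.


Step 1: AR = depth / width
Step 2: AR = 292 / 41
AR = 7.1


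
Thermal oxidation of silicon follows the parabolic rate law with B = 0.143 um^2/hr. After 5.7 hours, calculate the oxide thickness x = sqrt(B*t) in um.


Step 1: Compute B*t = 0.143 * 5.7 = 0.8151
Step 2: x = sqrt(0.8151)
x = 0.903 um


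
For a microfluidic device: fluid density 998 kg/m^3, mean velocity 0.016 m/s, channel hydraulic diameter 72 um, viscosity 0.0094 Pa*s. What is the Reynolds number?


Step 1: Convert Dh to meters: Dh = 72e-6 m
Step 2: Re = rho * v * Dh / mu
Re = 998 * 0.016 * 72e-6 / 0.0094
Re = 0.122


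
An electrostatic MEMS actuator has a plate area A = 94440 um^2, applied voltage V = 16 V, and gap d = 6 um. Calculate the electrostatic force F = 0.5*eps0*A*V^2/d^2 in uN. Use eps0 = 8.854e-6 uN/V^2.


Step 1: Identify parameters.
eps0 = 8.854e-6 uN/V^2, A = 94440 um^2, V = 16 V, d = 6 um
Step 2: Compute V^2 = 16^2 = 256
Step 3: Compute d^2 = 6^2 = 36
Step 4: F = 0.5 * 8.854e-6 * 94440 * 256 / 36
F = 2.973 uN


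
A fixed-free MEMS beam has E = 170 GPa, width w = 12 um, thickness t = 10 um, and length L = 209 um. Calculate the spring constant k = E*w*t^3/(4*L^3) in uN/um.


Step 1: Convert E to consistent units (1 GPa = 1000 uN/um^2).
E = 170 GPa = 170000 uN/um^2
Step 2: Compute t^3 = 10^3 = 1000
Step 3: Compute L^3 = 209^3 = 9129329
Step 4: k = 170000 * 12 * 1000 / (4 * 9129329)
k = 55.8639 uN/um


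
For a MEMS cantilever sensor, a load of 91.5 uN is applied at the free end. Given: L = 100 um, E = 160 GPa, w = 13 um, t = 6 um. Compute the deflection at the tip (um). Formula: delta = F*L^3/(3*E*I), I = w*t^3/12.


Step 1: Calculate the second moment of area.
I = w * t^3 / 12 = 13 * 6^3 / 12 = 234.0 um^4
Step 2: Convert E to consistent units (1 GPa = 1000 uN/um^2).
E = 160 GPa = 160000 uN/um^2
Step 3: Calculate tip deflection.
delta = F * L^3 / (3 * E * I)
delta = 91.5 * 100^3 / (3 * 160000 * 234.0)
delta = 0.8146 um


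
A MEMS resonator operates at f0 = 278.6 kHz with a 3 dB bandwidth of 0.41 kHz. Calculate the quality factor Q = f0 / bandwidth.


Step 1: Q = f0 / bandwidth
Step 2: Q = 278.6 / 0.41
Q = 679.5


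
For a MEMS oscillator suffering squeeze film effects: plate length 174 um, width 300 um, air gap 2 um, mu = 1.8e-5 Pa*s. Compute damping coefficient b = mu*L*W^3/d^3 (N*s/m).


Step 1: Convert to SI.
L = 174e-6 m, W = 300e-6 m, d = 2e-6 m
Step 2: W^3 = (300e-6)^3 = 2.70e-11 m^3
Step 3: d^3 = (2e-6)^3 = 8.00e-18 m^3
Step 4: b = 1.8e-5 * 174e-6 * 2.70e-11 / 8.00e-18
b = 1.06e-02 N*s/m


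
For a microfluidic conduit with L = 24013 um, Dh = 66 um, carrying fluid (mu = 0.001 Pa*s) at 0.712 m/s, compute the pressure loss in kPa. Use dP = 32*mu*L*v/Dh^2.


Step 1: Convert to SI: L = 24013e-6 m, Dh = 66e-6 m
Step 2: dP = 32 * 0.001 * 24013e-6 * 0.712 / (66e-6)^2
Step 3: dP = 125599.68 Pa
Step 4: Convert to kPa: dP = 125.6 kPa


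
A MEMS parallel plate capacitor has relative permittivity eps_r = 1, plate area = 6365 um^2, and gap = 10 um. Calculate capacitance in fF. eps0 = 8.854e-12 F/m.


Step 1: Convert area to m^2: A = 6365e-12 m^2
Step 2: Convert gap to m: d = 10e-6 m
Step 3: C = eps0 * eps_r * A / d
C = 8.854e-12 * 1 * 6365e-12 / 10e-6
Step 4: Convert to fF (multiply by 1e15).
C = 5.64 fF


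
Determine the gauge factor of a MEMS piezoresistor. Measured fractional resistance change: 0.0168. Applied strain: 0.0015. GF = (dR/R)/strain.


Step 1: Identify values.
dR/R = 0.0168, strain = 0.0015
Step 2: GF = (dR/R) / strain = 0.0168 / 0.0015
GF = 11.2


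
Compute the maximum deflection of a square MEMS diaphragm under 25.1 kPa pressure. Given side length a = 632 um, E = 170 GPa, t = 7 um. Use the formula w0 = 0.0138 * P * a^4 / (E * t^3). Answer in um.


Step 1: Convert pressure to compatible units (E is in GPa, so P in GPa).
P = 25.1 kPa = 25.1e-6 GPa
Step 2: Compute numerator: 0.0138 * P * a^4.
a^4 = 632^4 = 159539531776
numerator = 0.0138 * 25.1e-6 * 159539531776 = 5.52613e+04
Step 3: Compute denominator: E * t^3 = 170 * 7^3 = 58310
Step 4: w0 = numerator / denominator = 5.52613e+04 / 58310 = 0.9477 um


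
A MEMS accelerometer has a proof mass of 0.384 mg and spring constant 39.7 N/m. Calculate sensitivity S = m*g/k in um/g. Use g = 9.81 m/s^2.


Step 1: Convert mass: m = 0.384 mg = 3.84e-07 kg
Step 2: S = m * g / k = 3.84e-07 * 9.81 / 39.7
Step 3: S = 9.49e-08 m/g
Step 4: Convert to um/g: S = 0.095 um/g


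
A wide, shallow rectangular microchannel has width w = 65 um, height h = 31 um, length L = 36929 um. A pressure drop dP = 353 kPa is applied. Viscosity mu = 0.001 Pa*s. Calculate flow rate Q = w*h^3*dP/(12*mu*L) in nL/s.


Step 1: Convert all dimensions to SI (meters).
w = 65e-6 m, h = 31e-6 m, L = 36929e-6 m, dP = 353e3 Pa
Step 2: Q = w * h^3 * dP / (12 * mu * L)
Q = 65e-6 * (31e-6)^3 * 353e3 / (12 * 0.001 * 36929e-6) = 1.54249708e-09 m^3/s
Step 3: Convert Q from m^3/s to nL/s (1 m^3 = 1e12 nL, so multiply by 1e12).
Q = 1542.497 nL/s


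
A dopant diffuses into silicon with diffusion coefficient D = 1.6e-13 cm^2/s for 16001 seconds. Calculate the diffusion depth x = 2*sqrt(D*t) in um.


Step 1: Compute D*t = 1.6e-13 * 16001 = 2.56016e-09 cm^2
Step 2: sqrt(D*t) = 5.0598e-05 cm
Step 3: x = 2 * 5.0598e-05 cm = 1.01196e-04 cm
Step 4: Convert to um (1 cm = 1e4 um): x = 1.012 um


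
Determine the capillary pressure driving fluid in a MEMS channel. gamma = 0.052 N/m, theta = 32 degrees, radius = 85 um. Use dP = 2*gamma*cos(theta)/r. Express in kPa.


Step 1: cos(32 deg) = 0.848
Step 2: Convert r to m: r = 85e-6 m
Step 3: dP = 2 * 0.052 * 0.848 / 85e-6 = 1037.6 Pa
Step 4: Convert Pa to kPa (divide by 1000).
dP = 1.04 kPa


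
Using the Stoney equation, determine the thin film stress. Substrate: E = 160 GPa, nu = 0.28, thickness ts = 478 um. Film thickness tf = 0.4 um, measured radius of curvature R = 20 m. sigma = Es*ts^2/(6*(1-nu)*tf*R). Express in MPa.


Step 1: Compute numerator: Es * ts^2 = 160 * 478^2 = 36557440 (GPa*um^2)
Step 2: Compute denominator (R in um): 6*(1-nu)*tf*R = 6*0.72*0.4*20e6 = 34560000.0 (um^2)
Step 3: sigma (GPa) = 36557440 / 34560000.0 = 1.057796e+00 GPa
Step 4: Convert to MPa (x1000): sigma = 1057.8 MPa


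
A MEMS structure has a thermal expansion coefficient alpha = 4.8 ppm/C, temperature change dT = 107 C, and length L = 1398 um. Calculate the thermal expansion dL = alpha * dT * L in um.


Step 1: Convert CTE: alpha = 4.8 ppm/C = 4.8e-6 /C
Step 2: dL = 4.8e-6 * 107 * 1398
dL = 0.718 um


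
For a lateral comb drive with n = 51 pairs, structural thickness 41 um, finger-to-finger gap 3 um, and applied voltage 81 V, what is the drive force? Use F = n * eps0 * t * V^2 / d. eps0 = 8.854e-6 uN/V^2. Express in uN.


Step 1: Parameters: n=51, eps0=8.854e-6 uN/V^2, t=41 um, V=81 V, d=3 um
Step 2: V^2 = 6561
Step 3: F = 51 * 8.854e-6 * 41 * 6561 / 3
F = 40.489 uN


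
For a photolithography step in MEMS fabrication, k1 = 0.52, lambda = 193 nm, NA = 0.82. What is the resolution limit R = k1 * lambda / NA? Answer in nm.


Step 1: Identify values: k1 = 0.52, lambda = 193 nm, NA = 0.82
Step 2: R = k1 * lambda / NA
R = 0.52 * 193 / 0.82
R = 122.4 nm


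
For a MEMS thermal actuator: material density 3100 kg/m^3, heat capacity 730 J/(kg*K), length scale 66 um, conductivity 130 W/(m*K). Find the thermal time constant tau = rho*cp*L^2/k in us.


Step 1: Convert L to m: L = 66e-6 m
Step 2: L^2 = (66e-6)^2 = 4.356e-09 m^2
Step 3: tau = 3100 * 730 * 4.356e-09 / 130 = 7.582791e-05 s
Step 4: Convert to microseconds (multiply by 1e6).
tau = 75.828 us


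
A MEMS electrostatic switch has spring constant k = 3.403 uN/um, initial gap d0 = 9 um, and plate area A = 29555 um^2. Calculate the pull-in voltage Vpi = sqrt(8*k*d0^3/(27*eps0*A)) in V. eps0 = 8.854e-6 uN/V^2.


Step 1: Compute numerator: 8 * k * d0^3 = 8 * 3.403 * 9^3 = 19846.296
Step 2: Compute denominator: 27 * eps0 * A = 27 * 8.854e-6 * 29555 = 7.065359
Step 3: Vpi = sqrt(19846.296 / 7.065359)
Vpi = 53.0 V


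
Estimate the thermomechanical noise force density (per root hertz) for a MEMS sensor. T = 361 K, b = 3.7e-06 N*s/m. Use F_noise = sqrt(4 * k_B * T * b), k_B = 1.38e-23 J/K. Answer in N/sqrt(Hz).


Step 1: Compute 4 * k_B * T * b
= 4 * 1.38e-23 * 361 * 3.7e-06
= 7.3731e-26 N^2/Hz
Step 2: F_noise = sqrt(7.3731e-26)
F_noise = 2.72e-13 N/sqrt(Hz)


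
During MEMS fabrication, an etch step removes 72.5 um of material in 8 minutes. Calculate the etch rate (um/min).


Step 1: Etch rate = depth / time
Step 2: rate = 72.5 / 8
rate = 9.063 um/min


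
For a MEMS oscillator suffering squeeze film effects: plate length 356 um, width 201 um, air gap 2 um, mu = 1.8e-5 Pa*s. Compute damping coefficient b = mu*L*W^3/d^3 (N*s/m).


Step 1: Convert to SI.
L = 356e-6 m, W = 201e-6 m, d = 2e-6 m
Step 2: W^3 = (201e-6)^3 = 8.12e-12 m^3
Step 3: d^3 = (2e-6)^3 = 8.00e-18 m^3
Step 4: b = 1.8e-5 * 356e-6 * 8.12e-12 / 8.00e-18
b = 6.50e-03 N*s/m


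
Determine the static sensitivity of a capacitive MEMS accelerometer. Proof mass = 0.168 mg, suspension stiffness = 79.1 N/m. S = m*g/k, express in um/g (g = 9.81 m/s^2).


Step 1: Convert mass: m = 0.168 mg = 1.68e-07 kg
Step 2: S = m * g / k = 1.68e-07 * 9.81 / 79.1
Step 3: S = 2.08e-08 m/g
Step 4: Convert to um/g: S = 0.021 um/g


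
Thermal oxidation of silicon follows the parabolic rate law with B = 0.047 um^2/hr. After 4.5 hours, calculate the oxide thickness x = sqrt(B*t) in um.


Step 1: Compute B*t = 0.047 * 4.5 = 0.2115
Step 2: x = sqrt(0.2115)
x = 0.46 um


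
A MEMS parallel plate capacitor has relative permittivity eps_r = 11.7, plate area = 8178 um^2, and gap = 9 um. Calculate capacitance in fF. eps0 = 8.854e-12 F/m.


Step 1: Convert area to m^2: A = 8178e-12 m^2
Step 2: Convert gap to m: d = 9e-6 m
Step 3: C = eps0 * eps_r * A / d
C = 8.854e-12 * 11.7 * 8178e-12 / 9e-6
Step 4: Convert to fF (multiply by 1e15).
C = 94.13 fF


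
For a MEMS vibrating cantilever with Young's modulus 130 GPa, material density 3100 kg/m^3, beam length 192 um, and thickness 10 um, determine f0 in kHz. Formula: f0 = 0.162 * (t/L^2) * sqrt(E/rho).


Step 1: Convert units to SI.
t_SI = 10e-6 m, L_SI = 192e-6 m
Step 2: Calculate sqrt(E/rho).
sqrt(130e9 / 3100) = 6475.76 m/s
Step 3: Compute f0.
f0 = 0.162 * 10e-6 / (192e-6)^2 * 6475.76 = 284579.3 Hz = 284.58 kHz


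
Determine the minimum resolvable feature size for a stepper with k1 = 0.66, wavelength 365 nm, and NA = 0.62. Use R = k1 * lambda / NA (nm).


Step 1: Identify values: k1 = 0.66, lambda = 365 nm, NA = 0.62
Step 2: R = k1 * lambda / NA
R = 0.66 * 365 / 0.62
R = 388.5 nm


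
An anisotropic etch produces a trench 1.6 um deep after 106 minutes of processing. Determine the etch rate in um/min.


Step 1: Etch rate = depth / time
Step 2: rate = 1.6 / 106
rate = 0.015 um/min


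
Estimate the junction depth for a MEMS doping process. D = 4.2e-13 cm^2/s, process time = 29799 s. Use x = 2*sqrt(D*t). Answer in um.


Step 1: Compute D*t = 4.2e-13 * 29799 = 1.251558e-08 cm^2
Step 2: sqrt(D*t) = 1.11873e-04 cm
Step 3: x = 2 * 1.11873e-04 cm = 2.23746e-04 cm
Step 4: Convert to um (1 cm = 1e4 um): x = 2.237 um


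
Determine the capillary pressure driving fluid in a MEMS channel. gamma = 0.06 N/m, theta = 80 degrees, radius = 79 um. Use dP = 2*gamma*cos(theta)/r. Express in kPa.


Step 1: cos(80 deg) = 0.1736
Step 2: Convert r to m: r = 79e-6 m
Step 3: dP = 2 * 0.06 * 0.1736 / 79e-6 = 263.7 Pa
Step 4: Convert Pa to kPa (divide by 1000).
dP = 0.26 kPa


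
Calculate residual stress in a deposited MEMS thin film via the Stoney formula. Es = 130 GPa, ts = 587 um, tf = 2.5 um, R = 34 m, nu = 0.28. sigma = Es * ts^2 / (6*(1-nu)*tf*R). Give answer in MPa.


Step 1: Compute numerator: Es * ts^2 = 130 * 587^2 = 44793970 (GPa*um^2)
Step 2: Compute denominator (R in um): 6*(1-nu)*tf*R = 6*0.72*2.5*34e6 = 367200000.0 (um^2)
Step 3: sigma (GPa) = 44793970 / 367200000.0 = 1.21988e-01 GPa
Step 4: Convert to MPa (x1000): sigma = 122.0 MPa


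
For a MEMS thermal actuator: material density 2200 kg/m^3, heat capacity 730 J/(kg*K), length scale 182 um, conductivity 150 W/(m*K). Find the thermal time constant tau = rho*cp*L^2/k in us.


Step 1: Convert L to m: L = 182e-6 m
Step 2: L^2 = (182e-6)^2 = 3.3124e-08 m^2
Step 3: tau = 2200 * 730 * 3.3124e-08 / 150 = 3.5464763e-04 s
Step 4: Convert to microseconds (multiply by 1e6).
tau = 354.648 us


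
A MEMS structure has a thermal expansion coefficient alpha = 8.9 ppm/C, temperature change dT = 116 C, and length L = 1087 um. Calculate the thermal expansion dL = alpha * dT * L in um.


Step 1: Convert CTE: alpha = 8.9 ppm/C = 8.9e-6 /C
Step 2: dL = 8.9e-6 * 116 * 1087
dL = 1.1222 um


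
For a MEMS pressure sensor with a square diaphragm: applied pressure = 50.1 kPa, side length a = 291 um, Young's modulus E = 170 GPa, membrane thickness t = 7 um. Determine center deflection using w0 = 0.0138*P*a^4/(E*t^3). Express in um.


Step 1: Convert pressure to compatible units (E is in GPa, so P in GPa).
P = 50.1 kPa = 50.1e-6 GPa
Step 2: Compute numerator: 0.0138 * P * a^4.
a^4 = 291^4 = 7170871761
numerator = 0.0138 * 50.1e-6 * 7170871761 = 4.958e+03
Step 3: Compute denominator: E * t^3 = 170 * 7^3 = 58310
Step 4: w0 = numerator / denominator = 4.958e+03 / 58310 = 0.085 um


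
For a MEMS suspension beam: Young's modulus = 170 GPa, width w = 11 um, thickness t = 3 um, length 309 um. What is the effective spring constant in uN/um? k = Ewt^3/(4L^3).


Step 1: Convert E to consistent units (1 GPa = 1000 uN/um^2).
E = 170 GPa = 170000 uN/um^2
Step 2: Compute t^3 = 3^3 = 27
Step 3: Compute L^3 = 309^3 = 29503629
Step 4: k = 170000 * 11 * 27 / (4 * 29503629)
k = 0.4278 uN/um


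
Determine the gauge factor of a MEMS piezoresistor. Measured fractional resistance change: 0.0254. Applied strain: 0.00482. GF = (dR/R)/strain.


Step 1: Identify values.
dR/R = 0.0254, strain = 0.00482
Step 2: GF = (dR/R) / strain = 0.0254 / 0.00482
GF = 5.3


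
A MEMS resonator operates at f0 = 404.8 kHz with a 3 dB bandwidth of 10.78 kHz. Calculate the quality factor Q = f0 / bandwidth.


Step 1: Q = f0 / bandwidth
Step 2: Q = 404.8 / 10.78
Q = 37.6


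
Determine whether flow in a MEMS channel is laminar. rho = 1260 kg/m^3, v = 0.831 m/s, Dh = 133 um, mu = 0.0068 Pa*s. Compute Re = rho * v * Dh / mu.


Step 1: Convert Dh to meters: Dh = 133e-6 m
Step 2: Re = rho * v * Dh / mu
Re = 1260 * 0.831 * 133e-6 / 0.0068
Re = 20.479
Since Re = 20.479 is below ~2300, the flow is laminar.


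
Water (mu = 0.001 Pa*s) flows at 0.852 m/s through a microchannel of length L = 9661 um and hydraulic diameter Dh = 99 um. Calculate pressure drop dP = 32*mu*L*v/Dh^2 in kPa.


Step 1: Convert to SI: L = 9661e-6 m, Dh = 99e-6 m
Step 2: dP = 32 * 0.001 * 9661e-6 * 0.852 / (99e-6)^2
Step 3: dP = 26874.55 Pa
Step 4: Convert to kPa: dP = 26.87 kPa


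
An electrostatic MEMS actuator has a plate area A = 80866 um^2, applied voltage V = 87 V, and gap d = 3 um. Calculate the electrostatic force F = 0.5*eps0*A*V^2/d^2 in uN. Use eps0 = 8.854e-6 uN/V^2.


Step 1: Identify parameters.
eps0 = 8.854e-6 uN/V^2, A = 80866 um^2, V = 87 V, d = 3 um
Step 2: Compute V^2 = 87^2 = 7569
Step 3: Compute d^2 = 3^2 = 9
Step 4: F = 0.5 * 8.854e-6 * 80866 * 7569 / 9
F = 301.073 uN


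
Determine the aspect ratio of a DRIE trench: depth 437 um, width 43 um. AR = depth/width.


Step 1: AR = depth / width
Step 2: AR = 437 / 43
AR = 10.2


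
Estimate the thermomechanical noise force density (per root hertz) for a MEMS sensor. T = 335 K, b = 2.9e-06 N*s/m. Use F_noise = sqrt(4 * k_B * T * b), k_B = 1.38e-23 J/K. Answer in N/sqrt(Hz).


Step 1: Compute 4 * k_B * T * b
= 4 * 1.38e-23 * 335 * 2.9e-06
= 5.3627e-26 N^2/Hz
Step 2: F_noise = sqrt(5.3627e-26)
F_noise = 2.32e-13 N/sqrt(Hz)


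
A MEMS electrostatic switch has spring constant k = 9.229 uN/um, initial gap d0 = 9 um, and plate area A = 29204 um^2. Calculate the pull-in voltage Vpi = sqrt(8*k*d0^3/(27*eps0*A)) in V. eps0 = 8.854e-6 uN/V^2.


Step 1: Compute numerator: 8 * k * d0^3 = 8 * 9.229 * 9^3 = 53823.528
Step 2: Compute denominator: 27 * eps0 * A = 27 * 8.854e-6 * 29204 = 6.98145
Step 3: Vpi = sqrt(53823.528 / 6.98145)
Vpi = 87.8 V


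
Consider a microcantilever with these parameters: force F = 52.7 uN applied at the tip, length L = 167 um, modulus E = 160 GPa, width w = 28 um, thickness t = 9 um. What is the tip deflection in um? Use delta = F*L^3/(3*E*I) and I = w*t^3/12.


Step 1: Calculate the second moment of area.
I = w * t^3 / 12 = 28 * 9^3 / 12 = 1701.0 um^4
Step 2: Convert E to consistent units (1 GPa = 1000 uN/um^2).
E = 160 GPa = 160000 uN/um^2
Step 3: Calculate tip deflection.
delta = F * L^3 / (3 * E * I)
delta = 52.7 * 167^3 / (3 * 160000 * 1701.0)
delta = 0.3006 um


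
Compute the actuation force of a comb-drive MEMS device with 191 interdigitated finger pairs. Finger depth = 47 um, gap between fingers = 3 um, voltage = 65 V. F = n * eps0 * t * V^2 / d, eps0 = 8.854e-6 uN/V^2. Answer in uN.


Step 1: Parameters: n=191, eps0=8.854e-6 uN/V^2, t=47 um, V=65 V, d=3 um
Step 2: V^2 = 4225
Step 3: F = 191 * 8.854e-6 * 47 * 4225 / 3
F = 111.938 uN


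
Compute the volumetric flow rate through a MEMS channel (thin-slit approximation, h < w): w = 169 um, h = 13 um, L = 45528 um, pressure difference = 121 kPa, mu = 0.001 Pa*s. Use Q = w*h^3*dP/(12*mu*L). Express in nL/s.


Step 1: Convert all dimensions to SI (meters).
w = 169e-6 m, h = 13e-6 m, L = 45528e-6 m, dP = 121e3 Pa
Step 2: Q = w * h^3 * dP / (12 * mu * L)
Q = 169e-6 * (13e-6)^3 * 121e3 / (12 * 0.001 * 45528e-6) = 8.223228e-11 m^3/s
Step 3: Convert Q from m^3/s to nL/s (1 m^3 = 1e12 nL, so multiply by 1e12).
Q = 82.232 nL/s


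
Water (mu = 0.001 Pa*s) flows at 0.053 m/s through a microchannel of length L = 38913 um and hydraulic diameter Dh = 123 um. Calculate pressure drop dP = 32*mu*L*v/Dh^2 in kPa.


Step 1: Convert to SI: L = 38913e-6 m, Dh = 123e-6 m
Step 2: dP = 32 * 0.001 * 38913e-6 * 0.053 / (123e-6)^2
Step 3: dP = 4362.25 Pa
Step 4: Convert to kPa: dP = 4.36 kPa


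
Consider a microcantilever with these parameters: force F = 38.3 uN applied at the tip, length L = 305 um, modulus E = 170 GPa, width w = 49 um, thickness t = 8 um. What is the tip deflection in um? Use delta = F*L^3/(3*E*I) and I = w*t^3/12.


Step 1: Calculate the second moment of area.
I = w * t^3 / 12 = 49 * 8^3 / 12 = 2090.6667 um^4
Step 2: Convert E to consistent units (1 GPa = 1000 uN/um^2).
E = 170 GPa = 170000 uN/um^2
Step 3: Calculate tip deflection.
delta = F * L^3 / (3 * E * I)
delta = 38.3 * 305^3 / (3 * 170000 * 2090.6667)
delta = 1.0192 um


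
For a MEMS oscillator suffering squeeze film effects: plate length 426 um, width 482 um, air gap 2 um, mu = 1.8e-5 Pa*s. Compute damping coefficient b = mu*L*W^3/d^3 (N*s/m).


Step 1: Convert to SI.
L = 426e-6 m, W = 482e-6 m, d = 2e-6 m
Step 2: W^3 = (482e-6)^3 = 1.12e-10 m^3
Step 3: d^3 = (2e-6)^3 = 8.00e-18 m^3
Step 4: b = 1.8e-5 * 426e-6 * 1.12e-10 / 8.00e-18
b = 1.07e-01 N*s/m


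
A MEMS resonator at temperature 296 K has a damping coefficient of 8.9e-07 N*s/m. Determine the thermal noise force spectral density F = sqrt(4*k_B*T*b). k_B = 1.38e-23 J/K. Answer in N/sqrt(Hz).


Step 1: Compute 4 * k_B * T * b
= 4 * 1.38e-23 * 296 * 8.9e-07
= 1.4542e-26 N^2/Hz
Step 2: F_noise = sqrt(1.4542e-26)
F_noise = 1.21e-13 N/sqrt(Hz)


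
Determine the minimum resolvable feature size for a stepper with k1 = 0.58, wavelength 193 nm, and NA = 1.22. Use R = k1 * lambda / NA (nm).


Step 1: Identify values: k1 = 0.58, lambda = 193 nm, NA = 1.22
Step 2: R = k1 * lambda / NA
R = 0.58 * 193 / 1.22
R = 91.8 nm


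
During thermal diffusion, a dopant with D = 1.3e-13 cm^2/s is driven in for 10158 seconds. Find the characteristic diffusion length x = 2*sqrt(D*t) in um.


Step 1: Compute D*t = 1.3e-13 * 10158 = 1.32054e-09 cm^2
Step 2: sqrt(D*t) = 3.6339e-05 cm
Step 3: x = 2 * 3.6339e-05 cm = 7.2678e-05 cm
Step 4: Convert to um (1 cm = 1e4 um): x = 0.727 um


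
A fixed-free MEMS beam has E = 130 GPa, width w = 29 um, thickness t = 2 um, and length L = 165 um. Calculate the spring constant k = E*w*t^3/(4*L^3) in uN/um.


Step 1: Convert E to consistent units (1 GPa = 1000 uN/um^2).
E = 130 GPa = 130000 uN/um^2
Step 2: Compute t^3 = 2^3 = 8
Step 3: Compute L^3 = 165^3 = 4492125
Step 4: k = 130000 * 29 * 8 / (4 * 4492125)
k = 1.6785 uN/um


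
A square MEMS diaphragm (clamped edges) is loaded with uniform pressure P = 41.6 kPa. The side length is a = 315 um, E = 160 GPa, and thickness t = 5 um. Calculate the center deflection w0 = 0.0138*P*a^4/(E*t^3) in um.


Step 1: Convert pressure to compatible units (E is in GPa, so P in GPa).
P = 41.6 kPa = 41.6e-6 GPa
Step 2: Compute numerator: 0.0138 * P * a^4.
a^4 = 315^4 = 9845600625
numerator = 0.0138 * 41.6e-6 * 9845600625 = 5.65216e+03
Step 3: Compute denominator: E * t^3 = 160 * 5^3 = 20000
Step 4: w0 = numerator / denominator = 5.65216e+03 / 20000 = 0.2826 um


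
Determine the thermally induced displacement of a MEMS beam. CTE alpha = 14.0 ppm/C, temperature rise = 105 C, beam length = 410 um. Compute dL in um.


Step 1: Convert CTE: alpha = 14.0 ppm/C = 14.0e-6 /C
Step 2: dL = 14.0e-6 * 105 * 410
dL = 0.6027 um


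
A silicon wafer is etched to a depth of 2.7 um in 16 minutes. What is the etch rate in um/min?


Step 1: Etch rate = depth / time
Step 2: rate = 2.7 / 16
rate = 0.169 um/min


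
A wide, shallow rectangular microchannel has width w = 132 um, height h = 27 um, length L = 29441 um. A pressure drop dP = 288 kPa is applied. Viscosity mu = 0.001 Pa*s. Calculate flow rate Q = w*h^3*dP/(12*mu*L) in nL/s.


Step 1: Convert all dimensions to SI (meters).
w = 132e-6 m, h = 27e-6 m, L = 29441e-6 m, dP = 288e3 Pa
Step 2: Q = w * h^3 * dP / (12 * mu * L)
Q = 132e-6 * (27e-6)^3 * 288e3 / (12 * 0.001 * 29441e-6) = 2.11799e-09 m^3/s
Step 3: Convert Q from m^3/s to nL/s (1 m^3 = 1e12 nL, so multiply by 1e12).
Q = 2117.99 nL/s


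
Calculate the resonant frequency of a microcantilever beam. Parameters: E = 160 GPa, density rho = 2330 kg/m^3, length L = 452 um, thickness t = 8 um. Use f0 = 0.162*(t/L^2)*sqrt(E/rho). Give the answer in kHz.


Step 1: Convert units to SI.
t_SI = 8e-6 m, L_SI = 452e-6 m
Step 2: Calculate sqrt(E/rho).
sqrt(160e9 / 2330) = 8286.71 m/s
Step 3: Compute f0.
f0 = 0.162 * 8e-6 / (452e-6)^2 * 8286.71 = 52566.6 Hz = 52.57 kHz


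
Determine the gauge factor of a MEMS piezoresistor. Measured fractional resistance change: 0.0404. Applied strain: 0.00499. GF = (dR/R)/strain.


Step 1: Identify values.
dR/R = 0.0404, strain = 0.00499
Step 2: GF = (dR/R) / strain = 0.0404 / 0.00499
GF = 8.1
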